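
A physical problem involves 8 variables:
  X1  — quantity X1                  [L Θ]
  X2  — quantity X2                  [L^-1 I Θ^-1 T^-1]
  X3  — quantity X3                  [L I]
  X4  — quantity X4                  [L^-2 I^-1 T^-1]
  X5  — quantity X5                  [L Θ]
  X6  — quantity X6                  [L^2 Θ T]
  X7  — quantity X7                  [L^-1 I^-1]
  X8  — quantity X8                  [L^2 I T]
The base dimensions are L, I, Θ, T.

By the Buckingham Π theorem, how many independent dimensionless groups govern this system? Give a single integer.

5

Exponent matrix [L,I,Θ,T] × [X1,X2,X3,X4,X5,X6,X7,X8]:
  L: [ 1 -1  1 -2  1  2 -1  2]
  I: [ 0  1  1 -1  0  0 -1  1]
  Θ: [ 1 -1  0  0  1  1  0  0]
  T: [ 0 -1  0 -1  0  1  0  1]
Echelon form has 3 nonzero rows (pivots: X1,X2,X3)
n=8, r=3 ⇒ 5 dimensionless groups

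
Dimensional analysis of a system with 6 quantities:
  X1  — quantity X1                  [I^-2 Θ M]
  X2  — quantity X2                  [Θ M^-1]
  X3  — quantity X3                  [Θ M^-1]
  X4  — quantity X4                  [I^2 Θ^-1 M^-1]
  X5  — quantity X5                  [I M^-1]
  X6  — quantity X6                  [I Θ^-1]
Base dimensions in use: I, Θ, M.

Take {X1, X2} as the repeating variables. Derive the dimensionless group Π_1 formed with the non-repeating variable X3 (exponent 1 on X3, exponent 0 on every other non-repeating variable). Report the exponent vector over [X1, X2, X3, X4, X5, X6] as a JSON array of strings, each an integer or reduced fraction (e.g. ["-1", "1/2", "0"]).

Write exponents as rows I,Θ,M / cols X1,X2,X3,X4,X5,X6:
  I: [-2  0  0  2  1  1]
  Θ: [ 1  1  1 -1  0 -1]
  M: [ 1 -1 -1 -1 -1  0]
Row reduction gives pivot columns X1,X2; rank = 2
Pivot set = {X1,X2}, free = {X3,X4,X5,X6}
RREF:
  r0: [   1    0    0   -1 -1/2 -1/2]
  r1: [   0    1    1    0  1/2 -1/2]
  r2: [   0    0    0    0    0    0]
Fix exponent of X3 at 1, X4 at 0, X5 at 0, X6 at 0; solve each RREF row for its pivot's exponent:
  r0: exp(X1) + (0)·1 = 0 ⇒ exp(X1) = 0
  r1: exp(X2) + (1)·1 = 0 ⇒ exp(X2) = -1
Π_1 = X2^-1 · X3

["0", "-1", "1", "0", "0", "0"]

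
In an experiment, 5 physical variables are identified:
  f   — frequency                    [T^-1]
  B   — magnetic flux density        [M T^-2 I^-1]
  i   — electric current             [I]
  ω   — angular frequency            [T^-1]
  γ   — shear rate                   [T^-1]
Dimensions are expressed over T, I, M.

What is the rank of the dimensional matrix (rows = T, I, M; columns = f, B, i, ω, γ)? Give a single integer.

Dimensional matrix (T×I×M by f×B×i×ω×γ):
  T: [-1 -2  0 -1 -1]
  I: [ 0 -1  1  0  0]
  M: [ 0  1  0  0  0]
Echelon form has 3 nonzero rows (pivots: f,B,i)

3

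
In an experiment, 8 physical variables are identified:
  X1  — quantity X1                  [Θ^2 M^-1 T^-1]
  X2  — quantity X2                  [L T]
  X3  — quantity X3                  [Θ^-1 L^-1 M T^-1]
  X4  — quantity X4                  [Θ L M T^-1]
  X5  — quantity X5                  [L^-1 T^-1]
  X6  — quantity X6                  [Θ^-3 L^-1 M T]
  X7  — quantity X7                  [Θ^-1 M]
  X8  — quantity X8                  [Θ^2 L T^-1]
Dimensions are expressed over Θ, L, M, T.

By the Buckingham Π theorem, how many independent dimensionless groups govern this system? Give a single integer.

5

Exponent matrix [Θ,L,M,T] × [X1,X2,X3,X4,X5,X6,X7,X8]:
  Θ: [ 2  0 -1  1  0 -3 -1  2]
  L: [ 0  1 -1  1 -1 -1  0  1]
  M: [-1  0  1  1  0  1  1  0]
  T: [-1  1 -1 -1 -1  1  0 -1]
RREF → pivots at {X1,X2,X3} ⇒ r = 3
8 vars − rank 3 = 5 Π groups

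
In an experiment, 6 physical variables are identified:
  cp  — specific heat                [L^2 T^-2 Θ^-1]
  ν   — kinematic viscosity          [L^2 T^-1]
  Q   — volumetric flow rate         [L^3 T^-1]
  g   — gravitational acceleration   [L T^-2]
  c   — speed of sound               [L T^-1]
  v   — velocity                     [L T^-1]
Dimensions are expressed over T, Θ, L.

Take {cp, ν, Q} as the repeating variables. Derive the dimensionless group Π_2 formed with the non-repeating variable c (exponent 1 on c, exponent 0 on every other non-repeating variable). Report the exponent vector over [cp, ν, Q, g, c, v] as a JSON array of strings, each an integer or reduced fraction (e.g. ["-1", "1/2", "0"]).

Dimensional matrix (T×Θ×L by cp×ν×Q×g×c×v):
  T: [-2 -1 -1 -2 -1 -1]
  Θ: [-1  0  0  0  0  0]
  L: [ 2  2  3  1  1  1]
Row reduction gives pivot columns cp,ν,Q; rank = 3
Pivot set = {cp,ν,Q}, free = {g,c,v}
RREF:
  r0: [   1    0    0    0    0    0]
  r1: [   0    1    0    5    2    2]
  r2: [   0    0    1   -3   -1   -1]
Fix exponent of c at 1, g at 0, v at 0; solve each RREF row for its pivot's exponent:
  r0: exp(cp) + (0)·1 = 0 ⇒ exp(cp) = 0
  r1: exp(ν) + (2)·1 = 0 ⇒ exp(ν) = -2
  r2: exp(Q) + (-1)·1 = 0 ⇒ exp(Q) = 1
Π_2 = ν^-2 · Q · c

["0", "-2", "1", "0", "1", "0"]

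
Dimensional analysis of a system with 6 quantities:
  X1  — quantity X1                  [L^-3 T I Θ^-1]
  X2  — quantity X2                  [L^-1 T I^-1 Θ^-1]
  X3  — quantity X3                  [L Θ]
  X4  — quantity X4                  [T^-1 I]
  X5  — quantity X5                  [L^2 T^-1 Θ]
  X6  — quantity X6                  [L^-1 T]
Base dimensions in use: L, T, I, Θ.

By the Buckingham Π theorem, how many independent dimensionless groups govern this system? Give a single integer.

3

Write exponents as rows L,T,I,Θ / cols X1,X2,X3,X4,X5,X6:
  L: [-3 -1  1  0  2 -1]
  T: [ 1  1  0 -1 -1  1]
  I: [ 1 -1  0  1  0  0]
  Θ: [-1 -1  1  0  1  0]
Echelon form has 3 nonzero rows (pivots: X1,X2,X3)
Π count = n − r = 6 − 3 = 3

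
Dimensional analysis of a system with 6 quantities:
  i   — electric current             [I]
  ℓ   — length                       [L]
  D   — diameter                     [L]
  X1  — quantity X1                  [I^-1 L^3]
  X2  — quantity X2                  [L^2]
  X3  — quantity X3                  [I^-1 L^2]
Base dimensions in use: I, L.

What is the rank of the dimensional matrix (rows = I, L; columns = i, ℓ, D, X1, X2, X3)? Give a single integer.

Write exponents as rows I,L / cols i,ℓ,D,X1,X2,X3:
  I: [ 1  0  0 -1  0 -1]
  L: [ 0  1  1  3  2  2]
RREF → pivots at {i,ℓ} ⇒ r = 2

2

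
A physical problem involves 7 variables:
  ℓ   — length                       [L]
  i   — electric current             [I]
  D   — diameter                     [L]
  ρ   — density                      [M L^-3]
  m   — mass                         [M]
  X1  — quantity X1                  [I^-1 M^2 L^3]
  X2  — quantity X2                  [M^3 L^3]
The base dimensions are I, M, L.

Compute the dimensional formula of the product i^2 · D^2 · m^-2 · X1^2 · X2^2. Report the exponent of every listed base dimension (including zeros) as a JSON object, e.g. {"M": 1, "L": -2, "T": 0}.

Exponent matrix [I,M,L] × [ℓ,i,D,ρ,m,X1,X2]:
  I: [ 0  1  0  0  0 -1  0]
  M: [ 0  0  0  1  1  2  3]
  L: [ 1  0  1 -3  0  3  3]
  [I]: (2)·1+(2)·0+(-2)·0+(2)·-1+(2)·0 = 0
  [M]: (2)·0+(2)·0+(-2)·1+(2)·2+(2)·3 = 8
  [L]: (2)·0+(2)·1+(-2)·0+(2)·3+(2)·3 = 14
⇒ M^8 L^14

{"I": 0, "M": 8, "L": 14}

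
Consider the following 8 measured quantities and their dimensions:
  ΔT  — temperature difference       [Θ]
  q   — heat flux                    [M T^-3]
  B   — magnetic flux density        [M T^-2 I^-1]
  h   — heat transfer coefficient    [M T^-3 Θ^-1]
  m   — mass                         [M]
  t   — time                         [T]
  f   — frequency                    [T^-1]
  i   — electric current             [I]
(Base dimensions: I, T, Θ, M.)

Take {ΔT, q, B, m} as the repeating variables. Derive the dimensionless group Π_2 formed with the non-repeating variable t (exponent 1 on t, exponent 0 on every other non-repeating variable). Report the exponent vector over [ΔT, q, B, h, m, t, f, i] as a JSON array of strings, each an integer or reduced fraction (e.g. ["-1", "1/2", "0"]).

Exponent matrix [I,T,Θ,M] × [ΔT,q,B,h,m,t,f,i]:
  I: [ 0  0 -1  0  0  0  0  1]
  T: [ 0 -3 -2 -3  0  1 -1  0]
  Θ: [ 1  0  0 -1  0  0  0  0]
  M: [ 0  1  1  1  1  0  0  0]
Echelon form has 4 nonzero rows (pivots: ΔT,q,B,m)
Pivot set = {ΔT,q,B,m}, free = {h,t,f,i}
RREF:
  r0: [   1    0    0   -1    0    0    0    0]
  r1: [   0    1    0    1    0 -1/3  1/3  2/3]
  r2: [   0    0    1    0    0    0    0   -1]
  r3: [   0    0    0    0    1  1/3 -1/3  1/3]
Fix exponent of t at 1, h at 0, f at 0, i at 0; solve each RREF row for its pivot's exponent:
  r0: exp(ΔT) + (0)·1 = 0 ⇒ exp(ΔT) = 0
  r1: exp(q) + (-1/3)·1 = 0 ⇒ exp(q) = 1/3
  r2: exp(B) + (0)·1 = 0 ⇒ exp(B) = 0
  r3: exp(m) + (1/3)·1 = 0 ⇒ exp(m) = -1/3
Π_2 = q^(1/3) · m^(-1/3) · t

["0", "1/3", "0", "0", "-1/3", "1", "0", "0"]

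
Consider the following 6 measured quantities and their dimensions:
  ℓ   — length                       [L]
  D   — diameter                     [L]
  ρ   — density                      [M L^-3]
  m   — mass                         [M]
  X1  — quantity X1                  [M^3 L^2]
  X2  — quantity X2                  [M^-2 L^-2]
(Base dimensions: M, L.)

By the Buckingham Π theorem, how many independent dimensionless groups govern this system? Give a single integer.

Dimensional matrix (M×L by ℓ×D×ρ×m×X1×X2):
  M: [ 0  0  1  1  3 -2]
  L: [ 1  1 -3  0  2 -2]
Echelon form has 2 nonzero rows (pivots: ℓ,ρ)
n=6, r=2 ⇒ 4 dimensionless groups

4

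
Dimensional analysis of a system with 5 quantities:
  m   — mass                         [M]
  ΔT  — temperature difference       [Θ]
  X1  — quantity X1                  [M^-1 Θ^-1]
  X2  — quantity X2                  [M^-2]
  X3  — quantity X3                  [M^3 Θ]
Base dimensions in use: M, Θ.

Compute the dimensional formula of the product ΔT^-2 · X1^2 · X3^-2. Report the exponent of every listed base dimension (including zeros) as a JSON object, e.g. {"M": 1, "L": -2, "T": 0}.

{"M": -8, "Θ": -6}

Write exponents as rows M,Θ / cols m,ΔT,X1,X2,X3:
  M: [ 1  0 -1 -2  3]
  Θ: [ 0  1 -1  0  1]
  [M]: (-2)·0+(2)·-1+(-2)·3 = -8
  [Θ]: (-2)·1+(2)·-1+(-2)·1 = -6
⇒ M^-8 Θ^-6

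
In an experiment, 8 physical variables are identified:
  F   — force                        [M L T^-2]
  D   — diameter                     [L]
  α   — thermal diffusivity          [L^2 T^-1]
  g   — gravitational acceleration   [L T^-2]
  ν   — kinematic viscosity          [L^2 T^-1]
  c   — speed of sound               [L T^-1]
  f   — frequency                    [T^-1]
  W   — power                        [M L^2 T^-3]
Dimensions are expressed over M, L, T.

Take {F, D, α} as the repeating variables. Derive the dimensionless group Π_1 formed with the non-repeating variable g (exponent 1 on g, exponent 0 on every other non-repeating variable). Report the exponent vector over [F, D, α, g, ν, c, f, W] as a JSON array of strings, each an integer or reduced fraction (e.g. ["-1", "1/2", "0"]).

Write exponents as rows M,L,T / cols F,D,α,g,ν,c,f,W:
  M: [ 1  0  0  0  0  0  0  1]
  L: [ 1  1  2  1  2  1  0  2]
  T: [-2  0 -1 -2 -1 -1 -1 -3]
RREF → pivots at {F,D,α} ⇒ r = 3
Pivot set = {F,D,α}, free = {g,ν,c,f,W}
RREF:
  r0: [   1    0    0    0    0    0    0    1]
  r1: [   0    1    0   -3    0   -1   -2   -1]
  r2: [   0    0    1    2    1    1    1    1]
Fix exponent of g at 1, ν at 0, c at 0, f at 0, W at 0; solve each RREF row for its pivot's exponent:
  r0: exp(F) + (0)·1 = 0 ⇒ exp(F) = 0
  r1: exp(D) + (-3)·1 = 0 ⇒ exp(D) = 3
  r2: exp(α) + (2)·1 = 0 ⇒ exp(α) = -2
Π_1 = D^3 · α^-2 · g

["0", "3", "-2", "1", "0", "0", "0", "0"]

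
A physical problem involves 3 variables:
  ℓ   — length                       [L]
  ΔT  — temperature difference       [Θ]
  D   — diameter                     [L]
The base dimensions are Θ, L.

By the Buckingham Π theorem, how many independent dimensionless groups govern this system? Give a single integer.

1

Dimensional matrix (Θ×L by ℓ×ΔT×D):
  Θ: [ 0  1  0]
  L: [ 1  0  1]
Echelon form has 2 nonzero rows (pivots: ℓ,ΔT)
Π count = n − r = 3 − 2 = 1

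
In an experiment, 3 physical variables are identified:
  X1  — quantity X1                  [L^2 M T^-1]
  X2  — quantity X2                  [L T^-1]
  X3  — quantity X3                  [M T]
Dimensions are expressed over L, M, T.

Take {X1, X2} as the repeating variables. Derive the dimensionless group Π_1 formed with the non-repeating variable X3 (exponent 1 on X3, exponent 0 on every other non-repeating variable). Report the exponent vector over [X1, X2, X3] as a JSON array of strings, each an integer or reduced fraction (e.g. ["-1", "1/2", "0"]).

Write exponents as rows L,M,T / cols X1,X2,X3:
  L: [ 2  1  0]
  M: [ 1  0  1]
  T: [-1 -1  1]
Echelon form has 2 nonzero rows (pivots: X1,X2)
Repeat: X1,X2; free: X3
RREF:
  r0: [   1    0    1]
  r1: [   0    1   -2]
  r2: [   0    0    0]
Fix exponent of X3 at 1; solve each RREF row for its pivot's exponent:
  r0: exp(X1) + (1)·1 = 0 ⇒ exp(X1) = -1
  r1: exp(X2) + (-2)·1 = 0 ⇒ exp(X2) = 2
Π_1 = X1^-1 · X2^2 · X3

["-1", "2", "1"]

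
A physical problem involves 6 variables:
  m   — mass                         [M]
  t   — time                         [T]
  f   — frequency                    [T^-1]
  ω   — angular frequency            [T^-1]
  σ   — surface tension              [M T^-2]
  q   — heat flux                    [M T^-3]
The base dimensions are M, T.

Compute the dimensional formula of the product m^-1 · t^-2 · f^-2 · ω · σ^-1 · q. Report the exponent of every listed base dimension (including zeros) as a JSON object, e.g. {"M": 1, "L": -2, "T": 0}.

{"M": -1, "T": -2}

Dimensional matrix (M×T by m×t×f×ω×σ×q):
  M: [ 1  0  0  0  1  1]
  T: [ 0  1 -1 -1 -2 -3]
  [M]: (-1)·1+(-2)·0+(-2)·0+(1)·0+(-1)·1+(1)·1 = -1
  [T]: (-1)·0+(-2)·1+(-2)·-1+(1)·-1+(-1)·-2+(1)·-3 = -2
⇒ M^-1 T^-2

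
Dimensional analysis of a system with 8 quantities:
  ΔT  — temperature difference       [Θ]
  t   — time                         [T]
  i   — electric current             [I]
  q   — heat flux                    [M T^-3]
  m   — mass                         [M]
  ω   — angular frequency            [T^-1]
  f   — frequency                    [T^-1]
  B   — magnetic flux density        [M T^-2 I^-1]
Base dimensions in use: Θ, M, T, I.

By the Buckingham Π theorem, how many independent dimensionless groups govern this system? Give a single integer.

4

Write exponents as rows Θ,M,T,I / cols ΔT,t,i,q,m,ω,f,B:
  Θ: [ 1  0  0  0  0  0  0  0]
  M: [ 0  0  0  1  1  0  0  1]
  T: [ 0  1  0 -3  0 -1 -1 -2]
  I: [ 0  0  1  0  0  0  0 -1]
Echelon form has 4 nonzero rows (pivots: ΔT,t,i,q)
n=8, r=4 ⇒ 4 dimensionless groups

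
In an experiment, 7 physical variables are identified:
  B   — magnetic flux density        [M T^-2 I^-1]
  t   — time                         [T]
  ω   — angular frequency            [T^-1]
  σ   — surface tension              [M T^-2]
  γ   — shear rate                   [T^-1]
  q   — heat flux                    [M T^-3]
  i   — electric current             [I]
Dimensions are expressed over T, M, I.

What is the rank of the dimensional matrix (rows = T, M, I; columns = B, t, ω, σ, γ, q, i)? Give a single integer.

3

Dimensional matrix (T×M×I by B×t×ω×σ×γ×q×i):
  T: [-2  1 -1 -2 -1 -3  0]
  M: [ 1  0  0  1  0  1  0]
  I: [-1  0  0  0  0  0  1]
Row reduction gives pivot columns B,t,σ; rank = 3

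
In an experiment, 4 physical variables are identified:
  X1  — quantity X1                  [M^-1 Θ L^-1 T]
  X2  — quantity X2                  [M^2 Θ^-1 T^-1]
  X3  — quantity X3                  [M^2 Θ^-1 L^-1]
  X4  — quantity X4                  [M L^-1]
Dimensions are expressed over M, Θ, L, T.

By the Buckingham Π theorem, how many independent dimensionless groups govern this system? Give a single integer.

1

Exponent matrix [M,Θ,L,T] × [X1,X2,X3,X4]:
  M: [-1  2  2  1]
  Θ: [ 1 -1 -1  0]
  L: [-1  0 -1 -1]
  T: [ 1 -1  0  0]
RREF → pivots at {X1,X2,X3} ⇒ r = 3
Π count = n − r = 4 − 3 = 1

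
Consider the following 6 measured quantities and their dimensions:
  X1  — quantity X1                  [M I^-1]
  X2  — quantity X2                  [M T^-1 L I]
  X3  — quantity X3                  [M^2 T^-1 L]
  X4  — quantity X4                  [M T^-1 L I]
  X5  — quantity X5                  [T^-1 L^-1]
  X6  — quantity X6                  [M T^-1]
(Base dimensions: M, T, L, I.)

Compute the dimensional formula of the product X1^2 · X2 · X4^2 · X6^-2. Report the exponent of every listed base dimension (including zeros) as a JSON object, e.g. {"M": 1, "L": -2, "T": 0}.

Exponent matrix [M,T,L,I] × [X1,X2,X3,X4,X5,X6]:
  M: [ 1  1  2  1  0  1]
  T: [ 0 -1 -1 -1 -1 -1]
  L: [ 0  1  1  1 -1  0]
  I: [-1  1  0  1  0  0]
  [M]: (2)·1+(1)·1+(2)·1+(-2)·1 = 3
  [T]: (2)·0+(1)·-1+(2)·-1+(-2)·-1 = -1
  [L]: (2)·0+(1)·1+(2)·1+(-2)·0 = 3
  [I]: (2)·-1+(1)·1+(2)·1+(-2)·0 = 1
⇒ M^3 T^-1 L^3 I

{"M": 3, "T": -1, "L": 3, "I": 1}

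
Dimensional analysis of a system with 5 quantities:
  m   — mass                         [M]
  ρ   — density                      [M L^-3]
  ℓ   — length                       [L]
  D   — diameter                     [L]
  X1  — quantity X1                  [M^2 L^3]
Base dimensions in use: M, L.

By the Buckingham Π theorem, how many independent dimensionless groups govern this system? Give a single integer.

3

Exponent matrix [M,L] × [m,ρ,ℓ,D,X1]:
  M: [ 1  1  0  0  2]
  L: [ 0 -3  1  1  3]
Echelon form has 2 nonzero rows (pivots: m,ρ)
Π count = n − r = 5 − 2 = 3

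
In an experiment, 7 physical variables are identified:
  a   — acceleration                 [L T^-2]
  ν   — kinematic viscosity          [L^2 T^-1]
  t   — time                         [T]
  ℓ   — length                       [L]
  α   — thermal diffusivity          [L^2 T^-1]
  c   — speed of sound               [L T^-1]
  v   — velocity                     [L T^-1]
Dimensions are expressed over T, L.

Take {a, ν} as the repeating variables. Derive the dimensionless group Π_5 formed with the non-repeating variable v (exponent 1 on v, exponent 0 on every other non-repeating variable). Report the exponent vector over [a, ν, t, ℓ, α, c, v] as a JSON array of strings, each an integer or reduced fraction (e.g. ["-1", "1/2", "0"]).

["-1/3", "-1/3", "0", "0", "0", "0", "1"]

Write exponents as rows T,L / cols a,ν,t,ℓ,α,c,v:
  T: [-2 -1  1  0 -1 -1 -1]
  L: [ 1  2  0  1  2  1  1]
Echelon form has 2 nonzero rows (pivots: a,ν)
Repeat: a,ν; free: t,ℓ,α,c,v
RREF:
  r0: [   1    0 -2/3 -1/3    0  1/3  1/3]
  r1: [   0    1  1/3  2/3    1  1/3  1/3]
Fix exponent of v at 1, t at 0, ℓ at 0, α at 0, c at 0; solve each RREF row for its pivot's exponent:
  r0: exp(a) + (1/3)·1 = 0 ⇒ exp(a) = -1/3
  r1: exp(ν) + (1/3)·1 = 0 ⇒ exp(ν) = -1/3
Π_5 = a^(-1/3) · ν^(-1/3) · v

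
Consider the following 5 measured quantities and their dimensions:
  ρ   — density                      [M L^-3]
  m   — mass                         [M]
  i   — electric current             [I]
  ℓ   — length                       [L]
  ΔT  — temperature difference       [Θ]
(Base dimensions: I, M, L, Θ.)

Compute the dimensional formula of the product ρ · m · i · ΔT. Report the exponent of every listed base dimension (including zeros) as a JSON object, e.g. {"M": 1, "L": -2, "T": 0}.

{"I": 1, "M": 2, "L": -3, "Θ": 1}

Write exponents as rows I,M,L,Θ / cols ρ,m,i,ℓ,ΔT:
  I: [ 0  0  1  0  0]
  M: [ 1  1  0  0  0]
  L: [-3  0  0  1  0]
  Θ: [ 0  0  0  0  1]
  [I]: (1)·0+(1)·0+(1)·1+(1)·0 = 1
  [M]: (1)·1+(1)·1+(1)·0+(1)·0 = 2
  [L]: (1)·-3+(1)·0+(1)·0+(1)·0 = -3
  [Θ]: (1)·0+(1)·0+(1)·0+(1)·1 = 1
⇒ I M^2 L^-3 Θ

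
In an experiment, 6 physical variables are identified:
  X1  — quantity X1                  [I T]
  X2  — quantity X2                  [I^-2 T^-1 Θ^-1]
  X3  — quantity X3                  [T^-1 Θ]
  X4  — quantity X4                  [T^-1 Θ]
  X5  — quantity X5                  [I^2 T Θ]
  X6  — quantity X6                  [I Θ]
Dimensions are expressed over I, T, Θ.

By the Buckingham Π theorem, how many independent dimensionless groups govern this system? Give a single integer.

Write exponents as rows I,T,Θ / cols X1,X2,X3,X4,X5,X6:
  I: [ 1 -2  0  0  2  1]
  T: [ 1 -1 -1 -1  1  0]
  Θ: [ 0 -1  1  1  1  1]
Row reduction gives pivot columns X1,X2; rank = 2
6 vars − rank 2 = 4 Π groups

4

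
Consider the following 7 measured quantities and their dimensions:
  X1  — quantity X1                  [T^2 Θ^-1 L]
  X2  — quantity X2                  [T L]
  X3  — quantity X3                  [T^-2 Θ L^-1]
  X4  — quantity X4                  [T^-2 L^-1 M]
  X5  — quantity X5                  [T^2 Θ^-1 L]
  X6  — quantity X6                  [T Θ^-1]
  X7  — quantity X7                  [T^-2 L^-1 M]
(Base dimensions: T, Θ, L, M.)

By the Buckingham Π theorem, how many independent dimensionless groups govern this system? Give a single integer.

4

Exponent matrix [T,Θ,L,M] × [X1,X2,X3,X4,X5,X6,X7]:
  T: [ 2  1 -2 -2  2  1 -2]
  Θ: [-1  0  1  0 -1 -1  0]
  L: [ 1  1 -1 -1  1  0 -1]
  M: [ 0  0  0  1  0  0  1]
Row reduction gives pivot columns X1,X2,X4; rank = 3
Π count = n − r = 7 − 3 = 4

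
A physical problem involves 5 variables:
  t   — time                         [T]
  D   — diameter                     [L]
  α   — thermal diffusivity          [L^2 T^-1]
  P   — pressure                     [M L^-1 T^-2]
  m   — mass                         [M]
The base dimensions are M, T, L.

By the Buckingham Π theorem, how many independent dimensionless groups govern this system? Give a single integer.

2

Dimensional matrix (M×T×L by t×D×α×P×m):
  M: [ 0  0  0  1  1]
  T: [ 1  0 -1 -2  0]
  L: [ 0  1  2 -1  0]
RREF → pivots at {t,D,P} ⇒ r = 3
n=5, r=3 ⇒ 2 dimensionless groups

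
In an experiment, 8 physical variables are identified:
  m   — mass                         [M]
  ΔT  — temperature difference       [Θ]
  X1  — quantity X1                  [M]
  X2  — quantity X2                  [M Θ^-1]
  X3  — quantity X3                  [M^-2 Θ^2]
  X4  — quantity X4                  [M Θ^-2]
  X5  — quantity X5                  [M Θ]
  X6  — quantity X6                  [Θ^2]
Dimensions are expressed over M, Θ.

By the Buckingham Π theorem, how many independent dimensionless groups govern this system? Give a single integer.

6

Dimensional matrix (M×Θ by m×ΔT×X1×X2×X3×X4×X5×X6):
  M: [ 1  0  1  1 -2  1  1  0]
  Θ: [ 0  1  0 -1  2 -2  1  2]
Row reduction gives pivot columns m,ΔT; rank = 2
n=8, r=2 ⇒ 6 dimensionless groups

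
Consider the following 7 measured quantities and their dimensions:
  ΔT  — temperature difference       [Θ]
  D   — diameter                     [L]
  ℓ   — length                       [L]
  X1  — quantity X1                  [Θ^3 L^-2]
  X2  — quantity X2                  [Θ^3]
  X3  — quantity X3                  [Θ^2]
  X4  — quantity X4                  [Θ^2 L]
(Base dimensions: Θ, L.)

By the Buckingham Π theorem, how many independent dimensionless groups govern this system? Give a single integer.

Write exponents as rows Θ,L / cols ΔT,D,ℓ,X1,X2,X3,X4:
  Θ: [ 1  0  0  3  3  2  2]
  L: [ 0  1  1 -2  0  0  1]
Echelon form has 2 nonzero rows (pivots: ΔT,D)
7 vars − rank 2 = 5 Π groups

5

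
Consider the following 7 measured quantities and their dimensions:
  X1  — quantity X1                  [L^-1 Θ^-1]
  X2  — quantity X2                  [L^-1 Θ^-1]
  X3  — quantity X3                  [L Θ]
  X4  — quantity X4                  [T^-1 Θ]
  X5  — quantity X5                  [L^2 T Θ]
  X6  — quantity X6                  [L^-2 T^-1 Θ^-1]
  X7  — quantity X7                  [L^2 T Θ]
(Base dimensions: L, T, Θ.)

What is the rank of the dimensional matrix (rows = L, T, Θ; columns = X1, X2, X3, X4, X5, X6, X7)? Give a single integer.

2

Dimensional matrix (L×T×Θ by X1×X2×X3×X4×X5×X6×X7):
  L: [-1 -1  1  0  2 -2  2]
  T: [ 0  0  0 -1  1 -1  1]
  Θ: [-1 -1  1  1  1 -1  1]
Row reduction gives pivot columns X1,X4; rank = 2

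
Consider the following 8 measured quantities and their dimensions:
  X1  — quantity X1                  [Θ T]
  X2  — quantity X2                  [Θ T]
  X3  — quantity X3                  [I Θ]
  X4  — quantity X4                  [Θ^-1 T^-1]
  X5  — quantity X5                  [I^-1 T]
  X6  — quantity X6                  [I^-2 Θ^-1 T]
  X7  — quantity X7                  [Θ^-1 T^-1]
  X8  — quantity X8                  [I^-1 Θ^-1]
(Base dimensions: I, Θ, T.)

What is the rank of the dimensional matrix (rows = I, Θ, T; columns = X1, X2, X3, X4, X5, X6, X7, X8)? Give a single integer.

Dimensional matrix (I×Θ×T by X1×X2×X3×X4×X5×X6×X7×X8):
  I: [ 0  0  1  0 -1 -2  0 -1]
  Θ: [ 1  1  1 -1  0 -1 -1 -1]
  T: [ 1  1  0 -1  1  1 -1  0]
Echelon form has 2 nonzero rows (pivots: X1,X3)

2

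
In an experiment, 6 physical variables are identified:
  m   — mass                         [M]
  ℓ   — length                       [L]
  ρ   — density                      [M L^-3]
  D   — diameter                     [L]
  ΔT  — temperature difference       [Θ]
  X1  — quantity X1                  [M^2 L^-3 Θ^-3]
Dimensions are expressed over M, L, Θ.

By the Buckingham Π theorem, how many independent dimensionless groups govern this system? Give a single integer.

3

Write exponents as rows M,L,Θ / cols m,ℓ,ρ,D,ΔT,X1:
  M: [ 1  0  1  0  0  2]
  L: [ 0  1 -3  1  0 -3]
  Θ: [ 0  0  0  0  1 -3]
Echelon form has 3 nonzero rows (pivots: m,ℓ,ΔT)
n=6, r=3 ⇒ 3 dimensionless groups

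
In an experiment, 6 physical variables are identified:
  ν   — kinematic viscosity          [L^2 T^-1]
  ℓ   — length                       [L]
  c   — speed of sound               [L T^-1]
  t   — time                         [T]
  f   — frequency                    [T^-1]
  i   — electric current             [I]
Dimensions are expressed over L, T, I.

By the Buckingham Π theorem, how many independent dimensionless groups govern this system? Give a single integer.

3

Write exponents as rows L,T,I / cols ν,ℓ,c,t,f,i:
  L: [ 2  1  1  0  0  0]
  T: [-1  0 -1  1 -1  0]
  I: [ 0  0  0  0  0  1]
Echelon form has 3 nonzero rows (pivots: ν,ℓ,i)
6 vars − rank 3 = 3 Π groups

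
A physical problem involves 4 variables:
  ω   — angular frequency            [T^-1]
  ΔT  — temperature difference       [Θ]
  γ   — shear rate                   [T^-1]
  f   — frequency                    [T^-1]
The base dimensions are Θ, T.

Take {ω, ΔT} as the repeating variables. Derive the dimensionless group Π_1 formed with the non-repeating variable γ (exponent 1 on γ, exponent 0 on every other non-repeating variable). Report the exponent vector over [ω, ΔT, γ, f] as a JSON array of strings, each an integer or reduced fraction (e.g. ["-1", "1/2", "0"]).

Write exponents as rows Θ,T / cols ω,ΔT,γ,f:
  Θ: [ 0  1  0  0]
  T: [-1  0 -1 -1]
Echelon form has 2 nonzero rows (pivots: ω,ΔT)
Repeat: ω,ΔT; free: γ,f
RREF:
  r0: [   1    0    1    1]
  r1: [   0    1    0    0]
Fix exponent of γ at 1, f at 0; solve each RREF row for its pivot's exponent:
  r0: exp(ω) + (1)·1 = 0 ⇒ exp(ω) = -1
  r1: exp(ΔT) + (0)·1 = 0 ⇒ exp(ΔT) = 0
Π_1 = ω^-1 · γ

["-1", "0", "1", "0"]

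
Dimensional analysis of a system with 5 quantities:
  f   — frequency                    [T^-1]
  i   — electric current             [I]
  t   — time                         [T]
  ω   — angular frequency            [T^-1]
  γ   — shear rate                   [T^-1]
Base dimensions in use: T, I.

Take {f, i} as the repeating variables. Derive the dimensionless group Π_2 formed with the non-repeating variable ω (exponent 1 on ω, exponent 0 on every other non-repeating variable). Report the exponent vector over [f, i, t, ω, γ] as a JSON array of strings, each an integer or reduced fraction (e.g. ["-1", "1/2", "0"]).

["-1", "0", "0", "1", "0"]

Write exponents as rows T,I / cols f,i,t,ω,γ:
  T: [-1  0  1 -1 -1]
  I: [ 0  1  0  0  0]
RREF → pivots at {f,i} ⇒ r = 2
Repeat: f,i; free: t,ω,γ
RREF:
  r0: [   1    0   -1    1    1]
  r1: [   0    1    0    0    0]
Fix exponent of ω at 1, t at 0, γ at 0; solve each RREF row for its pivot's exponent:
  r0: exp(f) + (1)·1 = 0 ⇒ exp(f) = -1
  r1: exp(i) + (0)·1 = 0 ⇒ exp(i) = 0
Π_2 = f^-1 · ω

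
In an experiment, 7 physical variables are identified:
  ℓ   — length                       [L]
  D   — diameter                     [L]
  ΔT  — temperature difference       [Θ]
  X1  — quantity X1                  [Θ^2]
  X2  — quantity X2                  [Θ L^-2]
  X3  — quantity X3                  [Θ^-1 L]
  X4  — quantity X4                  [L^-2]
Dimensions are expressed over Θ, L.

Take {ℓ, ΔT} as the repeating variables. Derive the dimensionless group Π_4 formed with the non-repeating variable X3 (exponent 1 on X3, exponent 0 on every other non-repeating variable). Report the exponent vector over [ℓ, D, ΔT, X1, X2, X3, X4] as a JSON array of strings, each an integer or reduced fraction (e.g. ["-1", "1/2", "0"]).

Exponent matrix [Θ,L] × [ℓ,D,ΔT,X1,X2,X3,X4]:
  Θ: [ 0  0  1  2  1 -1  0]
  L: [ 1  1  0  0 -2  1 -2]
Row reduction gives pivot columns ℓ,ΔT; rank = 2
Repeat: ℓ,ΔT; free: D,X1,X2,X3,X4
RREF:
  r0: [   1    1    0    0   -2    1   -2]
  r1: [   0    0    1    2    1   -1    0]
Fix exponent of X3 at 1, D at 0, X1 at 0, X2 at 0, X4 at 0; solve each RREF row for its pivot's exponent:
  r0: exp(ℓ) + (1)·1 = 0 ⇒ exp(ℓ) = -1
  r1: exp(ΔT) + (-1)·1 = 0 ⇒ exp(ΔT) = 1
Π_4 = ℓ^-1 · ΔT · X3

["-1", "0", "1", "0", "0", "1", "0"]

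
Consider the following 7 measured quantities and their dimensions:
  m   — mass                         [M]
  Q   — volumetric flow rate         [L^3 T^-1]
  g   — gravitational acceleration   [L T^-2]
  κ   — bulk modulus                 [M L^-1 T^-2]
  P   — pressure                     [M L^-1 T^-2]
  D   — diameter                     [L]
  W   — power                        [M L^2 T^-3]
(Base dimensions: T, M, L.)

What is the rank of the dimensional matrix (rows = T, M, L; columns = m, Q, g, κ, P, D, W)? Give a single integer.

Exponent matrix [T,M,L] × [m,Q,g,κ,P,D,W]:
  T: [ 0 -1 -2 -2 -2  0 -3]
  M: [ 1  0  0  1  1  0  1]
  L: [ 0  3  1 -1 -1  1  2]
RREF → pivots at {m,Q,g} ⇒ r = 3

3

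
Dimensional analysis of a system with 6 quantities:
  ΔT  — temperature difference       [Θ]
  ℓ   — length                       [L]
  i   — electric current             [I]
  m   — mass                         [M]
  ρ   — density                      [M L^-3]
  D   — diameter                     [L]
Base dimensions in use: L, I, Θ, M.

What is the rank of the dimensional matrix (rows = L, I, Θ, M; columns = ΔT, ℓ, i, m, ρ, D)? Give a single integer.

Dimensional matrix (L×I×Θ×M by ΔT×ℓ×i×m×ρ×D):
  L: [ 0  1  0  0 -3  1]
  I: [ 0  0  1  0  0  0]
  Θ: [ 1  0  0  0  0  0]
  M: [ 0  0  0  1  1  0]
Row reduction gives pivot columns ΔT,ℓ,i,m; rank = 4

4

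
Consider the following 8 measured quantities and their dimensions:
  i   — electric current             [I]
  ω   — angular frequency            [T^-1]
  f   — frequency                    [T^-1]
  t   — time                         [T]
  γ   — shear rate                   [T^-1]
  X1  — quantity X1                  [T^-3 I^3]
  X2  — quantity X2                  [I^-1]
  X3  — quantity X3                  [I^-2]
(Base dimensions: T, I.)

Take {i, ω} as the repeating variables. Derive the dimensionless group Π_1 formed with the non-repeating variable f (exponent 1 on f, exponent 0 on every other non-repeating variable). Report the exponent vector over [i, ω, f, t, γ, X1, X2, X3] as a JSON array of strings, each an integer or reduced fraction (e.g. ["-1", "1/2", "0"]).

["0", "-1", "1", "0", "0", "0", "0", "0"]

Write exponents as rows T,I / cols i,ω,f,t,γ,X1,X2,X3:
  T: [ 0 -1 -1  1 -1 -3  0  0]
  I: [ 1  0  0  0  0  3 -1 -2]
Echelon form has 2 nonzero rows (pivots: i,ω)
Pivot set = {i,ω}, free = {f,t,γ,X1,X2,X3}
RREF:
  r0: [   1    0    0    0    0    3   -1   -2]
  r1: [   0    1    1   -1    1    3    0    0]
Fix exponent of f at 1, t at 0, γ at 0, X1 at 0, X2 at 0, X3 at 0; solve each RREF row for its pivot's exponent:
  r0: exp(i) + (0)·1 = 0 ⇒ exp(i) = 0
  r1: exp(ω) + (1)·1 = 0 ⇒ exp(ω) = -1
Π_1 = ω^-1 · f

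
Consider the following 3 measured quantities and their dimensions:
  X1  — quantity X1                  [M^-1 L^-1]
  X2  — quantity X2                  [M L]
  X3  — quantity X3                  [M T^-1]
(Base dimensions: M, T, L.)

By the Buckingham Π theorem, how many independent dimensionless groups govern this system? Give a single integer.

1

Write exponents as rows M,T,L / cols X1,X2,X3:
  M: [-1  1  1]
  T: [ 0  0 -1]
  L: [-1  1  0]
Echelon form has 2 nonzero rows (pivots: X1,X3)
Π count = n − r = 3 − 2 = 1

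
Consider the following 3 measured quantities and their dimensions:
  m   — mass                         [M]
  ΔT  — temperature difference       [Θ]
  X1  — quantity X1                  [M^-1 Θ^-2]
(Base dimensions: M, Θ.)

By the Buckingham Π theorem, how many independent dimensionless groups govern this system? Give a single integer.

Dimensional matrix (M×Θ by m×ΔT×X1):
  M: [ 1  0 -1]
  Θ: [ 0  1 -2]
Row reduction gives pivot columns m,ΔT; rank = 2
3 vars − rank 2 = 1 Π group

1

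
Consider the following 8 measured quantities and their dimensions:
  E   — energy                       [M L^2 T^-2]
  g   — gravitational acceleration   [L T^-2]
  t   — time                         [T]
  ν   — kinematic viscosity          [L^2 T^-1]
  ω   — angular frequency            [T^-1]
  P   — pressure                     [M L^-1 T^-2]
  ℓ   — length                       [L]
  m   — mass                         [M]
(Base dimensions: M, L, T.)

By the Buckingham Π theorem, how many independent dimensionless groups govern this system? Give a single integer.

Write exponents as rows M,L,T / cols E,g,t,ν,ω,P,ℓ,m:
  M: [ 1  0  0  0  0  1  0  1]
  L: [ 2  1  0  2  0 -1  1  0]
  T: [-2 -2  1 -1 -1 -2  0  0]
Echelon form has 3 nonzero rows (pivots: E,g,t)
n=8, r=3 ⇒ 5 dimensionless groups

5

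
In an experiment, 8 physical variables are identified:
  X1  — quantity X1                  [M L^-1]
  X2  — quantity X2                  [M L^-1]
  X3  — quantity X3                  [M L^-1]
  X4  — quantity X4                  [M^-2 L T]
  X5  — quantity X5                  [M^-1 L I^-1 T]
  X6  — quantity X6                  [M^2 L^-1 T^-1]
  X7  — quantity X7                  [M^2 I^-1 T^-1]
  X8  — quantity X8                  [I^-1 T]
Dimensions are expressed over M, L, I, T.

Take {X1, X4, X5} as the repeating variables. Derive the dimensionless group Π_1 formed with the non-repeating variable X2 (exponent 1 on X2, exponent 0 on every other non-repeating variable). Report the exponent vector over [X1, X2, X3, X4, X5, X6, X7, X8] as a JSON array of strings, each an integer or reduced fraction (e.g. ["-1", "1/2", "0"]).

Exponent matrix [M,L,I,T] × [X1,X2,X3,X4,X5,X6,X7,X8]:
  M: [ 1  1  1 -2 -1  2  2  0]
  L: [-1 -1 -1  1  1 -1  0  0]
  I: [ 0  0  0  0 -1  0 -1 -1]
  T: [ 0  0  0  1  1 -1 -1  1]
Row reduction gives pivot columns X1,X4,X5; rank = 3
Repeat: X1,X4,X5; free: X2,X3,X6,X7,X8
RREF:
  r0: [   1    1    1    0    0    0   -1    1]
  r1: [   0    0    0    1    0   -1   -2    0]
  r2: [   0    0    0    0    1    0    1    1]
  r3: [   0    0    0    0    0    0    0    0]
Fix exponent of X2 at 1, X3 at 0, X6 at 0, X7 at 0, X8 at 0; solve each RREF row for its pivot's exponent:
  r0: exp(X1) + (1)·1 = 0 ⇒ exp(X1) = -1
  r1: exp(X4) + (0)·1 = 0 ⇒ exp(X4) = 0
  r2: exp(X5) + (0)·1 = 0 ⇒ exp(X5) = 0
Π_1 = X1^-1 · X2

["-1", "1", "0", "0", "0", "0", "0", "0"]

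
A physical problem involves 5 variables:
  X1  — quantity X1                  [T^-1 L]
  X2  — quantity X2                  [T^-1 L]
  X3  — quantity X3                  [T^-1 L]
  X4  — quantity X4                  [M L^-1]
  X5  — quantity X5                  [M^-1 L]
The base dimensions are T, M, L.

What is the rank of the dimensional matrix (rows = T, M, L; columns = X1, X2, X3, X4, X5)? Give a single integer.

Exponent matrix [T,M,L] × [X1,X2,X3,X4,X5]:
  T: [-1 -1 -1  0  0]
  M: [ 0  0  0  1 -1]
  L: [ 1  1  1 -1  1]
RREF → pivots at {X1,X4} ⇒ r = 2

2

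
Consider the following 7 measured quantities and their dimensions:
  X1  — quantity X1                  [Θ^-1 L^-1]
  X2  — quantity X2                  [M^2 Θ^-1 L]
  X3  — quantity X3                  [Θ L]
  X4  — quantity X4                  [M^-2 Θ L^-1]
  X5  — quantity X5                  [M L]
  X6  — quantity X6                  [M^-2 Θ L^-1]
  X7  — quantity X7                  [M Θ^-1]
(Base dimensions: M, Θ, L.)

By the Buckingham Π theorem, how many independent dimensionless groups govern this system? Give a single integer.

Dimensional matrix (M×Θ×L by X1×X2×X3×X4×X5×X6×X7):
  M: [ 0  2  0 -2  1 -2  1]
  Θ: [-1 -1  1  1  0  1 -1]
  L: [-1  1  1 -1  1 -1  0]
Row reduction gives pivot columns X1,X2; rank = 2
Π count = n − r = 7 − 2 = 5

5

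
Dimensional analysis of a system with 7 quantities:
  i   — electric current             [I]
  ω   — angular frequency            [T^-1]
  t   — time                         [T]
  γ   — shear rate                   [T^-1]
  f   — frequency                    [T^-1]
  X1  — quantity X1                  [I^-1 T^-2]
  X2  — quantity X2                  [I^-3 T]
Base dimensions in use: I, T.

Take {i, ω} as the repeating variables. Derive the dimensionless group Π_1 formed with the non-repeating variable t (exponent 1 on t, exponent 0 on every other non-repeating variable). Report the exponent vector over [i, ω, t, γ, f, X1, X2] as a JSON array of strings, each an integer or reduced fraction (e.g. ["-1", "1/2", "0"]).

["0", "1", "1", "0", "0", "0", "0"]

Write exponents as rows I,T / cols i,ω,t,γ,f,X1,X2:
  I: [ 1  0  0  0  0 -1 -3]
  T: [ 0 -1  1 -1 -1 -2  1]
Row reduction gives pivot columns i,ω; rank = 2
Pivot set = {i,ω}, free = {t,γ,f,X1,X2}
RREF:
  r0: [   1    0    0    0    0   -1   -3]
  r1: [   0    1   -1    1    1    2   -1]
Fix exponent of t at 1, γ at 0, f at 0, X1 at 0, X2 at 0; solve each RREF row for its pivot's exponent:
  r0: exp(i) + (0)·1 = 0 ⇒ exp(i) = 0
  r1: exp(ω) + (-1)·1 = 0 ⇒ exp(ω) = 1
Π_1 = ω · t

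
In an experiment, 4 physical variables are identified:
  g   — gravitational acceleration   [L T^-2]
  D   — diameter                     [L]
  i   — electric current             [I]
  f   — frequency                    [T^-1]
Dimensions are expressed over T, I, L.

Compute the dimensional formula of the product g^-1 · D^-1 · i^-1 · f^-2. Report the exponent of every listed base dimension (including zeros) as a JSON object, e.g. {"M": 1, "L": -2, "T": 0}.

Dimensional matrix (T×I×L by g×D×i×f):
  T: [-2  0  0 -1]
  I: [ 0  0  1  0]
  L: [ 1  1  0  0]
  [T]: (-1)·-2+(-1)·0+(-1)·0+(-2)·-1 = 4
  [I]: (-1)·0+(-1)·0+(-1)·1+(-2)·0 = -1
  [L]: (-1)·1+(-1)·1+(-1)·0+(-2)·0 = -2
⇒ T^4 I^-1 L^-2

{"T": 4, "I": -1, "L": -2}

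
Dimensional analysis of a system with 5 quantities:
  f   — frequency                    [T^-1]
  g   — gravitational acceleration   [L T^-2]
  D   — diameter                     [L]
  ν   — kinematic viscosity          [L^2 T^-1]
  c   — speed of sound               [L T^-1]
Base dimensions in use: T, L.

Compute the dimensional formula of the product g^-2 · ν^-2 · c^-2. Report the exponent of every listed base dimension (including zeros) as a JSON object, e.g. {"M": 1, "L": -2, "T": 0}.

Exponent matrix [T,L] × [f,g,D,ν,c]:
  T: [-1 -2  0 -1 -1]
  L: [ 0  1  1  2  1]
  [T]: (-2)·-2+(-2)·-1+(-2)·-1 = 8
  [L]: (-2)·1+(-2)·2+(-2)·1 = -8
⇒ T^8 L^-8

{"T": 8, "L": -8}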